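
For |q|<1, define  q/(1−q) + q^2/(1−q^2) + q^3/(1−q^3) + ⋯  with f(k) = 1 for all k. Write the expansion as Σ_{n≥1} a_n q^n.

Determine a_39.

q^39  k|39↦f(k): 39:1 13:1 3:1 1:1  a_39=4

a_39 = 4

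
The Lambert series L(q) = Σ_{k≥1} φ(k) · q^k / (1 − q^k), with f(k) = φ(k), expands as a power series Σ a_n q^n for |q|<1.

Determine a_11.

d|11:{1,11}  Σφ=1+10=11

a_11 = 11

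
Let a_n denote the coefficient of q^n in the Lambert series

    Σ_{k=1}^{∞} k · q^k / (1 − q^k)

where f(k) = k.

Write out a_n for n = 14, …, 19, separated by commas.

[q^14] f(1)=1,f(2)=2,f(7)=7,f(14)=14 ⇒ 24
q^15  k|15↦f(k): 15:15 5:5 3:3 1:1  a_15=24
[q^16] f(16)=16,f(8)=8,f(4)=4,f(2)=2,f(1)=1 ⇒ 31
n=17: 17·1 1·17  f→[17+1]=18
q^18  k|18↦f(k): 1:1 2:2 3:3 6:6 9:9 18:18  a_18=39
q^19  k|19↦f(k): 19:19 1:1  a_19=20

24, 24, 31, 18, 39, 20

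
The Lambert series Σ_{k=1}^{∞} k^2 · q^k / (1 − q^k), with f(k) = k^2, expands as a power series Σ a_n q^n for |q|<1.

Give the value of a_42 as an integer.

d|42:{42,21,14,7,6,3,2,1}  Σf=1764+441+196+49+36+9+4+1=2500

a_42 = 2500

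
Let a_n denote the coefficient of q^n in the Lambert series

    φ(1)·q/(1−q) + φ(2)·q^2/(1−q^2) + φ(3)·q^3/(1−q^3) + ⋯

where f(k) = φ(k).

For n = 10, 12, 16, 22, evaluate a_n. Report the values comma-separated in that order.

d|10:{10,5,2,1}  Σφ=4+4+1+1=10
[q^12] φ(1)=1,φ(2)=1,φ(3)=2,φ(4)=2,φ(6)=2,φ(12)=4 ⇒ 12
d|16:{1,2,4,8,16}  Σφ=1+1+2+4+8=16
d|22:{1,2,11,22}  Σφ=1+1+10+10=22

10, 12, 16, 22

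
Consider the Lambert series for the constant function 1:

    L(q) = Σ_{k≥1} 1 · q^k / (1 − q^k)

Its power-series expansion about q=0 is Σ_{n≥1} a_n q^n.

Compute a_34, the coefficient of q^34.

[q^34] f(34)=1,f(17)=1,f(2)=1,f(1)=1 ⇒ 4

a_34 = 4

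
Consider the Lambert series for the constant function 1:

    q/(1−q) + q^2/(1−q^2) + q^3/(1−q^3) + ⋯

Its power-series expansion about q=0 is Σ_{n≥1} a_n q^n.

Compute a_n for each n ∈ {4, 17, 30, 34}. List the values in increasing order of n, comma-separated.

3, 2, 8, 4

q^4  k|4↦f(k): 4:1 2:1 1:1  a_4=3
n=17: 1·17 17·1  f→[1+1]=2
[q^30] f(30)=1,f(15)=1,f(10)=1,f(6)=1,f(5)=1,f(3)=1,f(2)=1,f(1)=1 ⇒ 8
d|34:{34,17,2,1}  Σf=1+1+1+1=4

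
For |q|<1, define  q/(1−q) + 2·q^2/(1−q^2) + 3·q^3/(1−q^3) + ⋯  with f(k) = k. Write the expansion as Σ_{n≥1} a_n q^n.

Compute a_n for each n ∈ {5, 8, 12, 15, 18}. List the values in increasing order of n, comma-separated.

6, 15, 28, 24, 39

d|5:{1,5}  Σf=1+5=6
[q^8] f(8)=8,f(4)=4,f(2)=2,f(1)=1 ⇒ 15
n=12: 1·12 2·6 3·4 4·3 6·2 12·1  f→[1+2+3+4+6+12]=28
[q^15] f(15)=15,f(5)=5,f(3)=3,f(1)=1 ⇒ 24
q^18  k|18↦f(k): 18:18 9:9 6:6 3:3 2:2 1:1  a_18=39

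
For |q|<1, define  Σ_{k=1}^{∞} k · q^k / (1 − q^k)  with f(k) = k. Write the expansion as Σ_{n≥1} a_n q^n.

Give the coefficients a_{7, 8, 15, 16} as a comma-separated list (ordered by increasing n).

q^7  k|7↦f(k): 1:1 7:7  a_7=8
q^8  k|8↦f(k): 1:1 2:2 4:4 8:8  a_8=15
n=15: 1·15 3·5 5·3 15·1  f→[1+3+5+15]=24
q^16  k|16↦f(k): 1:1 2:2 4:4 8:8 16:16  a_16=31

8, 15, 24, 31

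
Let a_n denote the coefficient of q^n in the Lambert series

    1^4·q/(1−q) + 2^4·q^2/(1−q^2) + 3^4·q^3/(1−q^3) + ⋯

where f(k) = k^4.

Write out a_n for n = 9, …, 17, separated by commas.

[q^9] f(9)=6561,f(3)=81,f(1)=1 ⇒ 6643
d|10:{10,5,2,1}  Σf=10000+625+16+1=10642
[q^11] f(11)=14641,f(1)=1 ⇒ 14642
[q^12] f(12)=20736,f(6)=1296,f(4)=256,f(3)=81,f(2)=16,f(1)=1 ⇒ 22386
q^13  k|13↦f(k): 1:1 13:28561  a_13=28562
[q^14] f(1)=1,f(2)=16,f(7)=2401,f(14)=38416 ⇒ 40834
n=15: 1·15 3·5 5·3 15·1  f→[1+81+625+50625]=51332
n=16: 16·1 8·2 4·4 2·8 1·16  f→[65536+4096+256+16+1]=69905
q^17  k|17↦f(k): 17:83521 1:1  a_17=83522

6643, 10642, 14642, 22386, 28562, 40834, 51332, 69905, 83522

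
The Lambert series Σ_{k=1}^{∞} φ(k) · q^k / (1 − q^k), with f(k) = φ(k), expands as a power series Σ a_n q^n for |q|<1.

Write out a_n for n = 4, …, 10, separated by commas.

[q^4] φ(4)=2,φ(2)=1,φ(1)=1 ⇒ 4
d|5:{5,1}  Σφ=4+1=5
d|6:{1,2,3,6}  Σφ=1+1+2+2=6
[q^7] φ(1)=1,φ(7)=6 ⇒ 7
d|8:{1,2,4,8}  Σφ=1+1+2+4=8
[q^9] φ(9)=6,φ(3)=2,φ(1)=1 ⇒ 9
[q^10] φ(1)=1,φ(2)=1,φ(5)=4,φ(10)=4 ⇒ 10

4, 5, 6, 7, 8, 9, 10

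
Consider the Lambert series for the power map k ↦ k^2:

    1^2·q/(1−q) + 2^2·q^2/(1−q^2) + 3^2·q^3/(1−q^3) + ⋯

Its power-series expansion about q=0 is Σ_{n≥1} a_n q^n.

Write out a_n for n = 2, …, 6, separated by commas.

[q^2] f(1)=1,f(2)=4 ⇒ 5
n=3: 3·1 1·3  f→[9+1]=10
q^4  k|4↦f(k): 4:16 2:4 1:1  a_4=21
[q^5] f(1)=1,f(5)=25 ⇒ 26
d|6:{1,2,3,6}  Σf=1+4+9+36=50

5, 10, 21, 26, 50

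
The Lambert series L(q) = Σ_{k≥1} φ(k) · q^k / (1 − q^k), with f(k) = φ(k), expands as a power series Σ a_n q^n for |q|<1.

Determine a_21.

n=21: 1·21 3·7 7·3 21·1  φ→[1+2+6+12]=21

a_21 = 21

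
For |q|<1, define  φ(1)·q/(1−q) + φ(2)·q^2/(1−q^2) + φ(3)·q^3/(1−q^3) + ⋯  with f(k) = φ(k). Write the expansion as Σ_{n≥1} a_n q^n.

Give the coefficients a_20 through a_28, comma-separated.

[q^20] φ(20)=8,φ(10)=4,φ(5)=4,φ(4)=2,φ(2)=1,φ(1)=1 ⇒ 20
[q^21] φ(1)=1,φ(3)=2,φ(7)=6,φ(21)=12 ⇒ 21
q^22  k|22↦φ(k): 1:1 2:1 11:10 22:10  a_22=22
q^23  k|23↦φ(k): 1:1 23:22  a_23=23
n=24: 1·24 2·12 3·8 4·6 6·4 8·3 12·2 24·1  φ→[1+1+2+2+2+4+4+8]=24
q^25  k|25↦φ(k): 1:1 5:4 25:20  a_25=25
q^26  k|26↦φ(k): 26:12 13:12 2:1 1:1  a_26=26
[q^27] φ(27)=18,φ(9)=6,φ(3)=2,φ(1)=1 ⇒ 27
[q^28] φ(1)=1,φ(2)=1,φ(4)=2,φ(7)=6,φ(14)=6,φ(28)=12 ⇒ 28

20, 21, 22, 23, 24, 25, 26, 27, 28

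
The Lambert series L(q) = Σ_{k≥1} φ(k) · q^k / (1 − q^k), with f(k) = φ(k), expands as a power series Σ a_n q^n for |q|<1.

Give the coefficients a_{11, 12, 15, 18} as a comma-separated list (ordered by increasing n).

q^11  k|11↦φ(k): 11:10 1:1  a_11=11
q^12  k|12↦φ(k): 12:4 6:2 4:2 3:2 2:1 1:1  a_12=12
n=15: 1·15 3·5 5·3 15·1  φ→[1+2+4+8]=15
q^18  k|18↦φ(k): 18:6 9:6 6:2 3:2 2:1 1:1  a_18=18

11, 12, 15, 18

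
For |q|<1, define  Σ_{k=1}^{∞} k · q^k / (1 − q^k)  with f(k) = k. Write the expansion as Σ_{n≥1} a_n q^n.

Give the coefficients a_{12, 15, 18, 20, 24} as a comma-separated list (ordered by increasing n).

q^12  k|12↦f(k): 12:12 6:6 4:4 3:3 2:2 1:1  a_12=28
n=15: 1·15 3·5 5·3 15·1  f→[1+3+5+15]=24
q^18  k|18↦f(k): 18:18 9:9 6:6 3:3 2:2 1:1  a_18=39
[q^20] f(1)=1,f(2)=2,f(4)=4,f(5)=5,f(10)=10,f(20)=20 ⇒ 42
q^24  k|24↦f(k): 1:1 2:2 3:3 4:4 6:6 8:8 12:12 24:24  a_24=60

28, 24, 39, 42, 60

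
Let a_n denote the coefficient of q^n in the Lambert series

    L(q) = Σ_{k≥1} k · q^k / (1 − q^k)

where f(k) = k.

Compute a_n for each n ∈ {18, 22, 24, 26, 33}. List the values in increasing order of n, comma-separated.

39, 36, 60, 42, 48

[q^18] f(18)=18,f(9)=9,f(6)=6,f(3)=3,f(2)=2,f(1)=1 ⇒ 39
[q^22] f(22)=22,f(11)=11,f(2)=2,f(1)=1 ⇒ 36
n=24: 24·1 12·2 8·3 6·4 4·6 3·8 2·12 1·24  f→[24+12+8+6+4+3+2+1]=60
q^26  k|26↦f(k): 1:1 2:2 13:13 26:26  a_26=42
n=33: 33·1 11·3 3·11 1·33  f→[33+11+3+1]=48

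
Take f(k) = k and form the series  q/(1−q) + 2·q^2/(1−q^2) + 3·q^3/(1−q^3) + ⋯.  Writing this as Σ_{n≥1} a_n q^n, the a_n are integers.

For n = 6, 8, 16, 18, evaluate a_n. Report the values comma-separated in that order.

12, 15, 31, 39

q^6  k|6↦f(k): 1:1 2:2 3:3 6:6  a_6=12
d|8:{1,2,4,8}  Σf=1+2+4+8=15
q^16  k|16↦f(k): 16:16 8:8 4:4 2:2 1:1  a_16=31
q^18  k|18↦f(k): 18:18 9:9 6:6 3:3 2:2 1:1  a_18=39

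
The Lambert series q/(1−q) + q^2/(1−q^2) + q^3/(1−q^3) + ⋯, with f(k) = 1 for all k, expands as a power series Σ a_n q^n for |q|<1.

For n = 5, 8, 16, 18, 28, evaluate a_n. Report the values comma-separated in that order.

d|5:{1,5}  Σf=1+1=2
q^8  k|8↦f(k): 8:1 4:1 2:1 1:1  a_8=4
d|16:{1,2,4,8,16}  Σf=1+1+1+1+1=5
[q^18] f(18)=1,f(9)=1,f(6)=1,f(3)=1,f(2)=1,f(1)=1 ⇒ 6
[q^28] f(1)=1,f(2)=1,f(4)=1,f(7)=1,f(14)=1,f(28)=1 ⇒ 6

2, 4, 5, 6, 6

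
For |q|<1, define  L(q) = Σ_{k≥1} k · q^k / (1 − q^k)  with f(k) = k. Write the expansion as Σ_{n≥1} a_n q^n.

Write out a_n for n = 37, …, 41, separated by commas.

n=37: 1·37 37·1  f→[1+37]=38
n=38: 38·1 19·2 2·19 1·38  f→[38+19+2+1]=60
n=39: 1·39 3·13 13·3 39·1  f→[1+3+13+39]=56
d|40:{1,2,4,5,8,10,20,40}  Σf=1+2+4+5+8+10+20+40=90
[q^41] f(41)=41,f(1)=1 ⇒ 42

38, 60, 56, 90, 42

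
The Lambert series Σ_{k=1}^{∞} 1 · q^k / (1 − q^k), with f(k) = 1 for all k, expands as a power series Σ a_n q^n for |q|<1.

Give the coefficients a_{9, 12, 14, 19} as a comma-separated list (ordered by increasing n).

n=9: 1·9 3·3 9·1  f→[1+1+1]=3
[q^12] f(12)=1,f(6)=1,f(4)=1,f(3)=1,f(2)=1,f(1)=1 ⇒ 6
q^14  k|14↦f(k): 1:1 2:1 7:1 14:1  a_14=4
n=19: 19·1 1·19  f→[1+1]=2

3, 6, 4, 2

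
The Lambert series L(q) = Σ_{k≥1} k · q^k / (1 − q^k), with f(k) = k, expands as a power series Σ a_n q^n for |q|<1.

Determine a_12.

q^12  k|12↦f(k): 12:12 6:6 4:4 3:3 2:2 1:1  a_12=28

a_12 = 28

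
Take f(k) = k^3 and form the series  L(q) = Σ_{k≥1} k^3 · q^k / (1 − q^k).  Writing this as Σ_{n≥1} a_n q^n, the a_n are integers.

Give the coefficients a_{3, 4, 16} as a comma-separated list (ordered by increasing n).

[q^3] f(3)=27,f(1)=1 ⇒ 28
d|4:{4,2,1}  Σf=64+8+1=73
[q^16] f(16)=4096,f(8)=512,f(4)=64,f(2)=8,f(1)=1 ⇒ 4681

28, 73, 4681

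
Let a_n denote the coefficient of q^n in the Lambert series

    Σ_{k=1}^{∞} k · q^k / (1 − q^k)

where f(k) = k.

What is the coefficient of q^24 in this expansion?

q^24  k|24↦f(k): 1:1 2:2 3:3 4:4 6:6 8:8 12:12 24:24  a_24=60

a_24 = 60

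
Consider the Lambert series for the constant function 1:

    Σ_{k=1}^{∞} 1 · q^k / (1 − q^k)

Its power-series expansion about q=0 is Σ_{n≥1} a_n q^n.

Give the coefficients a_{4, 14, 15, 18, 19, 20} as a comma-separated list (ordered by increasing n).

3, 4, 4, 6, 2, 6

[q^4] f(4)=1,f(2)=1,f(1)=1 ⇒ 3
n=14: 1·14 2·7 7·2 14·1  f→[1+1+1+1]=4
q^15  k|15↦f(k): 1:1 3:1 5:1 15:1  a_15=4
q^18  k|18↦f(k): 18:1 9:1 6:1 3:1 2:1 1:1  a_18=6
d|19:{19,1}  Σf=1+1=2
n=20: 1·20 2·10 4·5 5·4 10·2 20·1  f→[1+1+1+1+1+1]=6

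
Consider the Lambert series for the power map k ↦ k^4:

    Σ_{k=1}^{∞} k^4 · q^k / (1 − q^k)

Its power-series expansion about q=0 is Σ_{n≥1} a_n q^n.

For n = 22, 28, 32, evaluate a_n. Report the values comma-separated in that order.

248914, 655746, 1118481

[q^22] f(1)=1,f(2)=16,f(11)=14641,f(22)=234256 ⇒ 248914
d|28:{1,2,4,7,14,28}  Σf=1+16+256+2401+38416+614656=655746
q^32  k|32↦f(k): 32:1048576 16:65536 8:4096 4:256 2:16 1:1  a_32=1118481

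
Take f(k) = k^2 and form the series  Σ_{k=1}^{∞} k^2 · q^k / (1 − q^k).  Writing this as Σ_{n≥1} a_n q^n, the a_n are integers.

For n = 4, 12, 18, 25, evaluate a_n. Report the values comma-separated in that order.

n=4: 4·1 2·2 1·4  f→[16+4+1]=21
[q^12] f(1)=1,f(2)=4,f(3)=9,f(4)=16,f(6)=36,f(12)=144 ⇒ 210
q^18  k|18↦f(k): 1:1 2:4 3:9 6:36 9:81 18:324  a_18=455
[q^25] f(25)=625,f(5)=25,f(1)=1 ⇒ 651

21, 210, 455, 651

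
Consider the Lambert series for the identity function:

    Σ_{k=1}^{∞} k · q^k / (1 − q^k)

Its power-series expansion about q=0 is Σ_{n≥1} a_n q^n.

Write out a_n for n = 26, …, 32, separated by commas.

q^26  k|26↦f(k): 26:26 13:13 2:2 1:1  a_26=42
q^27  k|27↦f(k): 27:27 9:9 3:3 1:1  a_27=40
n=28: 28·1 14·2 7·4 4·7 2·14 1·28  f→[28+14+7+4+2+1]=56
n=29: 29·1 1·29  f→[29+1]=30
[q^30] f(30)=30,f(15)=15,f(10)=10,f(6)=6,f(5)=5,f(3)=3,f(2)=2,f(1)=1 ⇒ 72
n=31: 31·1 1·31  f→[31+1]=32
n=32: 1·32 2·16 4·8 8·4 16·2 32·1  f→[1+2+4+8+16+32]=63

42, 40, 56, 30, 72, 32, 63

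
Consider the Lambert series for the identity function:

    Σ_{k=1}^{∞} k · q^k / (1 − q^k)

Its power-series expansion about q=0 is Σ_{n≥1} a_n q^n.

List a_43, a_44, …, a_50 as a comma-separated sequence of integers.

44, 84, 78, 72, 48, 124, 57, 93

n=43: 43·1 1·43  f→[43+1]=44
q^44  k|44↦f(k): 44:44 22:22 11:11 4:4 2:2 1:1  a_44=84
q^45  k|45↦f(k): 1:1 3:3 5:5 9:9 15:15 45:45  a_45=78
[q^46] f(46)=46,f(23)=23,f(2)=2,f(1)=1 ⇒ 72
d|47:{1,47}  Σf=1+47=48
[q^48] f(1)=1,f(2)=2,f(3)=3,f(4)=4,f(6)=6,f(8)=8,f(12)=12,f(16)=16,f(24)=24,f(48)=48 ⇒ 124
d|49:{1,7,49}  Σf=1+7+49=57
q^50  k|50↦f(k): 50:50 25:25 10:10 5:5 2:2 1:1  a_50=93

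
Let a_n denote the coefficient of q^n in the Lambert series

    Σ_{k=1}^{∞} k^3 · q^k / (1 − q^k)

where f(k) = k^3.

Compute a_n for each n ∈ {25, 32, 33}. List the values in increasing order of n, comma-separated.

15751, 37449, 37296

n=25: 1·25 5·5 25·1  f→[1+125+15625]=15751
[q^32] f(1)=1,f(2)=8,f(4)=64,f(8)=512,f(16)=4096,f(32)=32768 ⇒ 37449
[q^33] f(33)=35937,f(11)=1331,f(3)=27,f(1)=1 ⇒ 37296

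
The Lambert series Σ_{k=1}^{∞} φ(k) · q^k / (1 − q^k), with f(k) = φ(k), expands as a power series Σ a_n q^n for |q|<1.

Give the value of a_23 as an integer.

[q^23] φ(23)=22,φ(1)=1 ⇒ 23

a_23 = 23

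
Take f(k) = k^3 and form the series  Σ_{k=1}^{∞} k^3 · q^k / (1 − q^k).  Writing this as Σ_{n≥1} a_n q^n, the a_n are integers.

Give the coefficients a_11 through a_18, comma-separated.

q^11  k|11↦f(k): 11:1331 1:1  a_11=1332
d|12:{12,6,4,3,2,1}  Σf=1728+216+64+27+8+1=2044
[q^13] f(1)=1,f(13)=2197 ⇒ 2198
n=14: 1·14 2·7 7·2 14·1  f→[1+8+343+2744]=3096
n=15: 1·15 3·5 5·3 15·1  f→[1+27+125+3375]=3528
[q^16] f(1)=1,f(2)=8,f(4)=64,f(8)=512,f(16)=4096 ⇒ 4681
[q^17] f(1)=1,f(17)=4913 ⇒ 4914
[q^18] f(1)=1,f(2)=8,f(3)=27,f(6)=216,f(9)=729,f(18)=5832 ⇒ 6813

1332, 2044, 2198, 3096, 3528, 4681, 4914, 6813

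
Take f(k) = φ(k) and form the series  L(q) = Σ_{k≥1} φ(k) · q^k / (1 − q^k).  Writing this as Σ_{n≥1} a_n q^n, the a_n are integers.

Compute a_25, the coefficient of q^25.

n=25: 25·1 5·5 1·25  φ→[20+4+1]=25

a_25 = 25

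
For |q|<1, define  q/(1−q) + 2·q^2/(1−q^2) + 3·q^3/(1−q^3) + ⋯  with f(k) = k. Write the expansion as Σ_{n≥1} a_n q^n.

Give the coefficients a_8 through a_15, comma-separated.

15, 13, 18, 12, 28, 14, 24, 24

d|8:{1,2,4,8}  Σf=1+2+4+8=15
n=9: 1·9 3·3 9·1  f→[1+3+9]=13
n=10: 10·1 5·2 2·5 1·10  f→[10+5+2+1]=18
d|11:{1,11}  Σf=1+11=12
q^12  k|12↦f(k): 1:1 2:2 3:3 4:4 6:6 12:12  a_12=28
q^13  k|13↦f(k): 13:13 1:1  a_13=14
q^14  k|14↦f(k): 1:1 2:2 7:7 14:14  a_14=24
d|15:{1,3,5,15}  Σf=1+3+5+15=24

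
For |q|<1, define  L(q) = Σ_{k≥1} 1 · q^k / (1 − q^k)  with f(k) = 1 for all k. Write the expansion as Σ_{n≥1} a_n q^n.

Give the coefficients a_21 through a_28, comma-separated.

n=21: 21·1 7·3 3·7 1·21  f→[1+1+1+1]=4
n=22: 1·22 2·11 11·2 22·1  f→[1+1+1+1]=4
[q^23] f(1)=1,f(23)=1 ⇒ 2
n=24: 24·1 12·2 8·3 6·4 4·6 3·8 2·12 1·24  f→[1+1+1+1+1+1+1+1]=8
d|25:{1,5,25}  Σf=1+1+1=3
d|26:{26,13,2,1}  Σf=1+1+1+1=4
n=27: 27·1 9·3 3·9 1·27  f→[1+1+1+1]=4
[q^28] f(1)=1,f(2)=1,f(4)=1,f(7)=1,f(14)=1,f(28)=1 ⇒ 6

4, 4, 2, 8, 3, 4, 4, 6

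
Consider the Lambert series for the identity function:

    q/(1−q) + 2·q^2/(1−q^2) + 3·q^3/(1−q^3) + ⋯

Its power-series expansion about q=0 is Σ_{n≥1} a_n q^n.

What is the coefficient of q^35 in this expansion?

a_35 = 48

[q^35] f(1)=1,f(5)=5,f(7)=7,f(35)=35 ⇒ 48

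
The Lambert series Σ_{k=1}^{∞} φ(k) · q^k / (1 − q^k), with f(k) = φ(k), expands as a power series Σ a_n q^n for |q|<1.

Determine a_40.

[q^40] φ(1)=1,φ(2)=1,φ(4)=2,φ(5)=4,φ(8)=4,φ(10)=4,φ(20)=8,φ(40)=16 ⇒ 40

a_40 = 40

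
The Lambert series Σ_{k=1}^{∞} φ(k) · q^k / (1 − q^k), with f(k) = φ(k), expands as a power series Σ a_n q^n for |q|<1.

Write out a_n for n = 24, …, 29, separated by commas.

d|24:{24,12,8,6,4,3,2,1}  Σφ=8+4+4+2+2+2+1+1=24
[q^25] φ(25)=20,φ(5)=4,φ(1)=1 ⇒ 25
n=26: 26·1 13·2 2·13 1·26  φ→[12+12+1+1]=26
[q^27] φ(27)=18,φ(9)=6,φ(3)=2,φ(1)=1 ⇒ 27
n=28: 1·28 2·14 4·7 7·4 14·2 28·1  φ→[1+1+2+6+6+12]=28
n=29: 1·29 29·1  φ→[1+28]=29

24, 25, 26, 27, 28, 29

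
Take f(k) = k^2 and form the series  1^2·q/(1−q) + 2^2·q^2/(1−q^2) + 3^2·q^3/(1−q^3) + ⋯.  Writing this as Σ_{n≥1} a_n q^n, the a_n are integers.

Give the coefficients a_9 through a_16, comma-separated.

[q^9] f(9)=81,f(3)=9,f(1)=1 ⇒ 91
d|10:{10,5,2,1}  Σf=100+25+4+1=130
q^11  k|11↦f(k): 11:121 1:1  a_11=122
d|12:{1,2,3,4,6,12}  Σf=1+4+9+16+36+144=210
d|13:{13,1}  Σf=169+1=170
q^14  k|14↦f(k): 1:1 2:4 7:49 14:196  a_14=250
d|15:{1,3,5,15}  Σf=1+9+25+225=260
n=16: 1·16 2·8 4·4 8·2 16·1  f→[1+4+16+64+256]=341

91, 130, 122, 210, 170, 250, 260, 341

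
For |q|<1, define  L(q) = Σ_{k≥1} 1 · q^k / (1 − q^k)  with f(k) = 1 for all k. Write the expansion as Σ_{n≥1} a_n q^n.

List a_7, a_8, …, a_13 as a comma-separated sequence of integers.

[q^7] f(1)=1,f(7)=1 ⇒ 2
[q^8] f(8)=1,f(4)=1,f(2)=1,f(1)=1 ⇒ 4
n=9: 9·1 3·3 1·9  f→[1+1+1]=3
[q^10] f(10)=1,f(5)=1,f(2)=1,f(1)=1 ⇒ 4
[q^11] f(1)=1,f(11)=1 ⇒ 2
d|12:{12,6,4,3,2,1}  Σf=1+1+1+1+1+1=6
[q^13] f(1)=1,f(13)=1 ⇒ 2

2, 4, 3, 4, 2, 6, 2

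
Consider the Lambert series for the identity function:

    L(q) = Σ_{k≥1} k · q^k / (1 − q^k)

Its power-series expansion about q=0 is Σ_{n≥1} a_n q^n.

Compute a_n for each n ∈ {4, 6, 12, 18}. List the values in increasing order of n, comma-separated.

[q^4] f(4)=4,f(2)=2,f(1)=1 ⇒ 7
n=6: 1·6 2·3 3·2 6·1  f→[1+2+3+6]=12
[q^12] f(1)=1,f(2)=2,f(3)=3,f(4)=4,f(6)=6,f(12)=12 ⇒ 28
[q^18] f(1)=1,f(2)=2,f(3)=3,f(6)=6,f(9)=9,f(18)=18 ⇒ 39

7, 12, 28, 39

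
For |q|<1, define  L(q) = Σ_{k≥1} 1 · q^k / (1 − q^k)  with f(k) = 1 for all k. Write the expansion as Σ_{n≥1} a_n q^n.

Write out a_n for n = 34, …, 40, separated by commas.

4, 4, 9, 2, 4, 4, 8

n=34: 1·34 2·17 17·2 34·1  f→[1+1+1+1]=4
q^35  k|35↦f(k): 35:1 7:1 5:1 1:1  a_35=4
q^36  k|36↦f(k): 36:1 18:1 12:1 9:1 6:1 4:1 3:1 2:1 1:1  a_36=9
q^37  k|37↦f(k): 1:1 37:1  a_37=2
q^38  k|38↦f(k): 38:1 19:1 2:1 1:1  a_38=4
[q^39] f(1)=1,f(3)=1,f(13)=1,f(39)=1 ⇒ 4
n=40: 1·40 2·20 4·10 5·8 8·5 10·4 20·2 40·1  f→[1+1+1+1+1+1+1+1]=8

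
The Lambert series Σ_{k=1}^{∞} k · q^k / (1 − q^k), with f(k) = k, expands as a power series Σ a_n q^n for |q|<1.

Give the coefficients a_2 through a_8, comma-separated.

[q^2] f(2)=2,f(1)=1 ⇒ 3
d|3:{1,3}  Σf=1+3=4
q^4  k|4↦f(k): 4:4 2:2 1:1  a_4=7
q^5  k|5↦f(k): 1:1 5:5  a_5=6
[q^6] f(1)=1,f(2)=2,f(3)=3,f(6)=6 ⇒ 12
q^7  k|7↦f(k): 1:1 7:7  a_7=8
q^8  k|8↦f(k): 1:1 2:2 4:4 8:8  a_8=15

3, 4, 7, 6, 12, 8, 15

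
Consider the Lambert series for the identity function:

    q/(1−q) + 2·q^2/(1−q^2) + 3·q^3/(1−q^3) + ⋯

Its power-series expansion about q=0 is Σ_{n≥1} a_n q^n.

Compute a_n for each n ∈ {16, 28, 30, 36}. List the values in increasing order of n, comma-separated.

31, 56, 72, 91

[q^16] f(1)=1,f(2)=2,f(4)=4,f(8)=8,f(16)=16 ⇒ 31
d|28:{28,14,7,4,2,1}  Σf=28+14+7+4+2+1=56
[q^30] f(30)=30,f(15)=15,f(10)=10,f(6)=6,f(5)=5,f(3)=3,f(2)=2,f(1)=1 ⇒ 72
n=36: 1·36 2·18 3·12 4·9 6·6 9·4 12·3 18·2 36·1  f→[1+2+3+4+6+9+12+18+36]=91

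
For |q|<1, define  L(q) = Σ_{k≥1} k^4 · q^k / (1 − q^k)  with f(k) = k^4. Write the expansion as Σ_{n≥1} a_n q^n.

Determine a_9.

a_9 = 6643

n=9: 9·1 3·3 1·9  f→[6561+81+1]=6643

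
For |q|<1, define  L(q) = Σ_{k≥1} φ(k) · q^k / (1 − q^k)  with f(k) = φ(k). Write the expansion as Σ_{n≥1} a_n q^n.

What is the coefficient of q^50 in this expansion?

q^50  k|50↦φ(k): 50:20 25:20 10:4 5:4 2:1 1:1  a_50=50

a_50 = 50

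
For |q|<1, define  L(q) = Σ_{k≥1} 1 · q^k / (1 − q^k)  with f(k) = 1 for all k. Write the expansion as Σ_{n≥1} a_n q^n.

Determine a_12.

q^12  k|12↦f(k): 1:1 2:1 3:1 4:1 6:1 12:1  a_12=6

a_12 = 6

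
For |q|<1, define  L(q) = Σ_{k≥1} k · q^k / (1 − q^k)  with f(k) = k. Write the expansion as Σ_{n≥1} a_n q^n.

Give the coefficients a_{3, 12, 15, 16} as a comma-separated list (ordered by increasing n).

[q^3] f(3)=3,f(1)=1 ⇒ 4
n=12: 1·12 2·6 3·4 4·3 6·2 12·1  f→[1+2+3+4+6+12]=28
n=15: 1·15 3·5 5·3 15·1  f→[1+3+5+15]=24
q^16  k|16↦f(k): 1:1 2:2 4:4 8:8 16:16  a_16=31

4, 28, 24, 31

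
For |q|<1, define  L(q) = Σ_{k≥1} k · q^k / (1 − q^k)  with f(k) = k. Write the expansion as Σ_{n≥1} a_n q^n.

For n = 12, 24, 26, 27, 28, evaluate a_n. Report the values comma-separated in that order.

28, 60, 42, 40, 56

q^12  k|12↦f(k): 12:12 6:6 4:4 3:3 2:2 1:1  a_12=28
q^24  k|24↦f(k): 1:1 2:2 3:3 4:4 6:6 8:8 12:12 24:24  a_24=60
q^26  k|26↦f(k): 1:1 2:2 13:13 26:26  a_26=42
[q^27] f(27)=27,f(9)=9,f(3)=3,f(1)=1 ⇒ 40
d|28:{1,2,4,7,14,28}  Σf=1+2+4+7+14+28=56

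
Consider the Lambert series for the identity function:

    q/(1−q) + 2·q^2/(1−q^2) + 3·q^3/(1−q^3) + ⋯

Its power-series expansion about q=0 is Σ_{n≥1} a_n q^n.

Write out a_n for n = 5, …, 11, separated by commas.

[q^5] f(5)=5,f(1)=1 ⇒ 6
n=6: 1·6 2·3 3·2 6·1  f→[1+2+3+6]=12
d|7:{1,7}  Σf=1+7=8
n=8: 8·1 4·2 2·4 1·8  f→[8+4+2+1]=15
d|9:{1,3,9}  Σf=1+3+9=13
n=10: 10·1 5·2 2·5 1·10  f→[10+5+2+1]=18
[q^11] f(1)=1,f(11)=11 ⇒ 12

6, 12, 8, 15, 13, 18, 12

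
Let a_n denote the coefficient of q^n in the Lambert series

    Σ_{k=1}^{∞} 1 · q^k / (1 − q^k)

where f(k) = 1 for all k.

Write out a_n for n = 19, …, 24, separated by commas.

2, 6, 4, 4, 2, 8

[q^19] f(19)=1,f(1)=1 ⇒ 2
d|20:{1,2,4,5,10,20}  Σf=1+1+1+1+1+1=6
n=21: 21·1 7·3 3·7 1·21  f→[1+1+1+1]=4
d|22:{22,11,2,1}  Σf=1+1+1+1=4
q^23  k|23↦f(k): 1:1 23:1  a_23=2
[q^24] f(1)=1,f(2)=1,f(3)=1,f(4)=1,f(6)=1,f(8)=1,f(12)=1,f(24)=1 ⇒ 8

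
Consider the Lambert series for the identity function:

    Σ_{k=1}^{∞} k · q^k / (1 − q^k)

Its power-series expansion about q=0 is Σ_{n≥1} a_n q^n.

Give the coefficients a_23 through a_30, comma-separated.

q^23  k|23↦f(k): 23:23 1:1  a_23=24
[q^24] f(1)=1,f(2)=2,f(3)=3,f(4)=4,f(6)=6,f(8)=8,f(12)=12,f(24)=24 ⇒ 60
n=25: 25·1 5·5 1·25  f→[25+5+1]=31
n=26: 1·26 2·13 13·2 26·1  f→[1+2+13+26]=42
d|27:{1,3,9,27}  Σf=1+3+9+27=40
[q^28] f(28)=28,f(14)=14,f(7)=7,f(4)=4,f(2)=2,f(1)=1 ⇒ 56
[q^29] f(1)=1,f(29)=29 ⇒ 30
[q^30] f(30)=30,f(15)=15,f(10)=10,f(6)=6,f(5)=5,f(3)=3,f(2)=2,f(1)=1 ⇒ 72

24, 60, 31, 42, 40, 56, 30, 72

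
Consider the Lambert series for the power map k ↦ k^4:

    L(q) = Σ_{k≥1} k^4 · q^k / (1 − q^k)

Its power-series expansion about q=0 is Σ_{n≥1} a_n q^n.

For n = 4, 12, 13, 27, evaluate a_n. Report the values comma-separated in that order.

273, 22386, 28562, 538084

q^4  k|4↦f(k): 4:256 2:16 1:1  a_4=273
d|12:{12,6,4,3,2,1}  Σf=20736+1296+256+81+16+1=22386
n=13: 1·13 13·1  f→[1+28561]=28562
d|27:{1,3,9,27}  Σf=1+81+6561+531441=538084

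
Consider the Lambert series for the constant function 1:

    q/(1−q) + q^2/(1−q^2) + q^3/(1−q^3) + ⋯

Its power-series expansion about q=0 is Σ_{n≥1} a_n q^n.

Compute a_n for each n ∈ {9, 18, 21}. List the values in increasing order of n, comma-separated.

3, 6, 4

n=9: 9·1 3·3 1·9  f→[1+1+1]=3
d|18:{1,2,3,6,9,18}  Σf=1+1+1+1+1+1=6
n=21: 1·21 3·7 7·3 21·1  f→[1+1+1+1]=4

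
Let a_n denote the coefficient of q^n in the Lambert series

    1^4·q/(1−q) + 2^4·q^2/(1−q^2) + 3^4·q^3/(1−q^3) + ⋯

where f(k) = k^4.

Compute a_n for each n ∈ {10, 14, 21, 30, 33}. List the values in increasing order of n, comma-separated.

d|10:{1,2,5,10}  Σf=1+16+625+10000=10642
n=14: 1·14 2·7 7·2 14·1  f→[1+16+2401+38416]=40834
q^21  k|21↦f(k): 1:1 3:81 7:2401 21:194481  a_21=196964
q^30  k|30↦f(k): 30:810000 15:50625 10:10000 6:1296 5:625 3:81 2:16 1:1  a_30=872644
q^33  k|33↦f(k): 33:1185921 11:14641 3:81 1:1  a_33=1200644

10642, 40834, 196964, 872644, 1200644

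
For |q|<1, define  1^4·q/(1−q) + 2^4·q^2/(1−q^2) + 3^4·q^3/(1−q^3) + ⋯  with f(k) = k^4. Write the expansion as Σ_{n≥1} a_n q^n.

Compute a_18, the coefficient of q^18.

a_18 = 112931

d|18:{18,9,6,3,2,1}  Σf=104976+6561+1296+81+16+1=112931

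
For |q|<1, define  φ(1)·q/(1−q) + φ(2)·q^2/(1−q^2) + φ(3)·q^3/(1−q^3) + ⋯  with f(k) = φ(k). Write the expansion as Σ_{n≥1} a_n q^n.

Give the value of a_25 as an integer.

q^25  k|25↦φ(k): 1:1 5:4 25:20  a_25=25

a_25 = 25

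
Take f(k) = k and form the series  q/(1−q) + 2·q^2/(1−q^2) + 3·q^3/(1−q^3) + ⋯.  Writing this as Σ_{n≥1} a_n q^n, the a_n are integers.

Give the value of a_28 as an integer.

q^28  k|28↦f(k): 28:28 14:14 7:7 4:4 2:2 1:1  a_28=56

a_28 = 56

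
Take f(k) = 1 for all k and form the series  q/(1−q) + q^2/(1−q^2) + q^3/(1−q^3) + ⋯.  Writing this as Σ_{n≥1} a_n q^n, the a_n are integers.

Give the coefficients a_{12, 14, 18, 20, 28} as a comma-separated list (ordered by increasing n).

q^12  k|12↦f(k): 1:1 2:1 3:1 4:1 6:1 12:1  a_12=6
q^14  k|14↦f(k): 14:1 7:1 2:1 1:1  a_14=4
q^18  k|18↦f(k): 1:1 2:1 3:1 6:1 9:1 18:1  a_18=6
[q^20] f(20)=1,f(10)=1,f(5)=1,f(4)=1,f(2)=1,f(1)=1 ⇒ 6
n=28: 28·1 14·2 7·4 4·7 2·14 1·28  f→[1+1+1+1+1+1]=6

6, 4, 6, 6, 6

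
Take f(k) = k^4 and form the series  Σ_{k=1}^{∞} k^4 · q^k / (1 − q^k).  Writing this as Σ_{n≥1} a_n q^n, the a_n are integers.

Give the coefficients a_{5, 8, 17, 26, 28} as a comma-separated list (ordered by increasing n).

q^5  k|5↦f(k): 1:1 5:625  a_5=626
[q^8] f(8)=4096,f(4)=256,f(2)=16,f(1)=1 ⇒ 4369
[q^17] f(17)=83521,f(1)=1 ⇒ 83522
n=26: 26·1 13·2 2·13 1·26  f→[456976+28561+16+1]=485554
q^28  k|28↦f(k): 28:614656 14:38416 7:2401 4:256 2:16 1:1  a_28=655746

626, 4369, 83522, 485554, 655746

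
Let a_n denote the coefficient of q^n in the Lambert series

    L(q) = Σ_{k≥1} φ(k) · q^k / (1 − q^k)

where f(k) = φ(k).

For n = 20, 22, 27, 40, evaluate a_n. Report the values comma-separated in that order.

[q^20] φ(20)=8,φ(10)=4,φ(5)=4,φ(4)=2,φ(2)=1,φ(1)=1 ⇒ 20
d|22:{22,11,2,1}  Σφ=10+10+1+1=22
d|27:{1,3,9,27}  Σφ=1+2+6+18=27
[q^40] φ(40)=16,φ(20)=8,φ(10)=4,φ(8)=4,φ(5)=4,φ(4)=2,φ(2)=1,φ(1)=1 ⇒ 40

20, 22, 27, 40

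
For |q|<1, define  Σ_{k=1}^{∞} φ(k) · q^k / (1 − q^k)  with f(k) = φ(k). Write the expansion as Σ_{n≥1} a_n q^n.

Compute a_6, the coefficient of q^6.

[q^6] φ(1)=1,φ(2)=1,φ(3)=2,φ(6)=2 ⇒ 6

a_6 = 6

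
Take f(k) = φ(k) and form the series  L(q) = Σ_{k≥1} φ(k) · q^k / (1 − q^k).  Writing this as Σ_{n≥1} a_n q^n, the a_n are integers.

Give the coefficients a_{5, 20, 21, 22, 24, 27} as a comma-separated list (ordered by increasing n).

[q^5] φ(5)=4,φ(1)=1 ⇒ 5
q^20  k|20↦φ(k): 1:1 2:1 4:2 5:4 10:4 20:8  a_20=20
q^21  k|21↦φ(k): 1:1 3:2 7:6 21:12  a_21=21
q^22  k|22↦φ(k): 22:10 11:10 2:1 1:1  a_22=22
n=24: 1·24 2·12 3·8 4·6 6·4 8·3 12·2 24·1  φ→[1+1+2+2+2+4+4+8]=24
[q^27] φ(27)=18,φ(9)=6,φ(3)=2,φ(1)=1 ⇒ 27

5, 20, 21, 22, 24, 27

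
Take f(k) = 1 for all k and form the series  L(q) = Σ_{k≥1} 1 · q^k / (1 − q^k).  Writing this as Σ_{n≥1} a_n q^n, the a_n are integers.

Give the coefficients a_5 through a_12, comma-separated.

n=5: 5·1 1·5  f→[1+1]=2
n=6: 1·6 2·3 3·2 6·1  f→[1+1+1+1]=4
q^7  k|7↦f(k): 7:1 1:1  a_7=2
d|8:{1,2,4,8}  Σf=1+1+1+1=4
q^9  k|9↦f(k): 9:1 3:1 1:1  a_9=3
n=10: 10·1 5·2 2·5 1·10  f→[1+1+1+1]=4
[q^11] f(1)=1,f(11)=1 ⇒ 2
[q^12] f(1)=1,f(2)=1,f(3)=1,f(4)=1,f(6)=1,f(12)=1 ⇒ 6

2, 4, 2, 4, 3, 4, 2, 6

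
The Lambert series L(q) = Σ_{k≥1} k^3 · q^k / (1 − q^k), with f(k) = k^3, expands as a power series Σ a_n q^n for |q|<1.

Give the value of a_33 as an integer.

d|33:{33,11,3,1}  Σf=35937+1331+27+1=37296

a_33 = 37296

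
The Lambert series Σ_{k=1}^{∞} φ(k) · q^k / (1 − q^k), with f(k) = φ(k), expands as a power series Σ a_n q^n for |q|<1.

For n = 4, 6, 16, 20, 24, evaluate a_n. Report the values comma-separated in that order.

q^4  k|4↦φ(k): 1:1 2:1 4:2  a_4=4
d|6:{1,2,3,6}  Σφ=1+1+2+2=6
[q^16] φ(16)=8,φ(8)=4,φ(4)=2,φ(2)=1,φ(1)=1 ⇒ 16
n=20: 1·20 2·10 4·5 5·4 10·2 20·1  φ→[1+1+2+4+4+8]=20
n=24: 24·1 12·2 8·3 6·4 4·6 3·8 2·12 1·24  φ→[8+4+4+2+2+2+1+1]=24

4, 6, 16, 20, 24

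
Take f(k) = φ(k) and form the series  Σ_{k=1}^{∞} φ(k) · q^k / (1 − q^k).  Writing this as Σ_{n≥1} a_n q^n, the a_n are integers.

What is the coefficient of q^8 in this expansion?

d|8:{1,2,4,8}  Σφ=1+1+2+4=8

a_8 = 8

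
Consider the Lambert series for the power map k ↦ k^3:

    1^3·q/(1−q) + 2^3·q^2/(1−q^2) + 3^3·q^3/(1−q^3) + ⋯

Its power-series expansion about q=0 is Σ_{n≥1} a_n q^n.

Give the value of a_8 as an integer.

q^8  k|8↦f(k): 8:512 4:64 2:8 1:1  a_8=585

a_8 = 585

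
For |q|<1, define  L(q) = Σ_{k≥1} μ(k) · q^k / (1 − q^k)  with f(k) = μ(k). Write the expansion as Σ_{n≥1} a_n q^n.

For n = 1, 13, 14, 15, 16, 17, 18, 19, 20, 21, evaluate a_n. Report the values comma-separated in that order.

n=1: 1·1  μ→[1]=1
[q^13] μ(13)=-1,μ(1)=1 ⇒ 0
d|14:{1,2,7,14}  Σμ=1+(-1)+(-1)+1=0
q^15  k|15↦μ(k): 1:1 3:-1 5:-1 15:1  a_15=0
[q^16] μ(16)=0,μ(8)=0,μ(4)=0,μ(2)=-1,μ(1)=1 ⇒ 0
n=17: 1·17 17·1  μ→[1+(-1)]=0
d|18:{18,9,6,3,2,1}  Σμ=0+0+1+(-1)+(-1)+1=0
[q^19] μ(19)=-1,μ(1)=1 ⇒ 0
d|20:{20,10,5,4,2,1}  Σμ=0+1+(-1)+0+(-1)+1=0
[q^21] μ(21)=1,μ(7)=-1,μ(3)=-1,μ(1)=1 ⇒ 0

1, 0, 0, 0, 0, 0, 0, 0, 0, 0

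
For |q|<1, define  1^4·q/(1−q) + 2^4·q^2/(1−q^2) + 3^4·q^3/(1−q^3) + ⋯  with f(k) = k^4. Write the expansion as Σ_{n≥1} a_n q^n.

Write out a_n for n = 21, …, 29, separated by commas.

196964, 248914, 279842, 358258, 391251, 485554, 538084, 655746, 707282

q^21  k|21↦f(k): 21:194481 7:2401 3:81 1:1  a_21=196964
[q^22] f(22)=234256,f(11)=14641,f(2)=16,f(1)=1 ⇒ 248914
n=23: 23·1 1·23  f→[279841+1]=279842
d|24:{24,12,8,6,4,3,2,1}  Σf=331776+20736+4096+1296+256+81+16+1=358258
q^25  k|25↦f(k): 1:1 5:625 25:390625  a_25=391251
d|26:{1,2,13,26}  Σf=1+16+28561+456976=485554
q^27  k|27↦f(k): 1:1 3:81 9:6561 27:531441  a_27=538084
[q^28] f(28)=614656,f(14)=38416,f(7)=2401,f(4)=256,f(2)=16,f(1)=1 ⇒ 655746
n=29: 1·29 29·1  f→[1+707281]=707282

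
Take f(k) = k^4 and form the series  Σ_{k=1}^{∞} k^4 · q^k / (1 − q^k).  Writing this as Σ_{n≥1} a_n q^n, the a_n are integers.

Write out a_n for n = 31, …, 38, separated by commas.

q^31  k|31↦f(k): 1:1 31:923521  a_31=923522
q^32  k|32↦f(k): 32:1048576 16:65536 8:4096 4:256 2:16 1:1  a_32=1118481
q^33  k|33↦f(k): 1:1 3:81 11:14641 33:1185921  a_33=1200644
n=34: 1·34 2·17 17·2 34·1  f→[1+16+83521+1336336]=1419874
n=35: 35·1 7·5 5·7 1·35  f→[1500625+2401+625+1]=1503652
n=36: 1·36 2·18 3·12 4·9 6·6 9·4 12·3 18·2 36·1  f→[1+16+81+256+1296+6561+20736+104976+1679616]=1813539
d|37:{37,1}  Σf=1874161+1=1874162
n=38: 1·38 2·19 19·2 38·1  f→[1+16+130321+2085136]=2215474

923522, 1118481, 1200644, 1419874, 1503652, 1813539, 1874162, 2215474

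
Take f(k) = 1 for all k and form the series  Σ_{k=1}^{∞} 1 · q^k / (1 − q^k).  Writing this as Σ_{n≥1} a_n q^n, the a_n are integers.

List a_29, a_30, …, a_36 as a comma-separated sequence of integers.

2, 8, 2, 6, 4, 4, 4, 9

q^29  k|29↦f(k): 29:1 1:1  a_29=2
q^30  k|30↦f(k): 30:1 15:1 10:1 6:1 5:1 3:1 2:1 1:1  a_30=8
n=31: 31·1 1·31  f→[1+1]=2
n=32: 32·1 16·2 8·4 4·8 2·16 1·32  f→[1+1+1+1+1+1]=6
n=33: 1·33 3·11 11·3 33·1  f→[1+1+1+1]=4
[q^34] f(1)=1,f(2)=1,f(17)=1,f(34)=1 ⇒ 4
[q^35] f(35)=1,f(7)=1,f(5)=1,f(1)=1 ⇒ 4
[q^36] f(36)=1,f(18)=1,f(12)=1,f(9)=1,f(6)=1,f(4)=1,f(3)=1,f(2)=1,f(1)=1 ⇒ 9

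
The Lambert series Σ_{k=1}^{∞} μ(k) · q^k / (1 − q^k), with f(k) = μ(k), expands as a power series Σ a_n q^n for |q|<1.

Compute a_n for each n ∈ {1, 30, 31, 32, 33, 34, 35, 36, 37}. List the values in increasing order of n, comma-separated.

1, 0, 0, 0, 0, 0, 0, 0, 0

[q^1] μ(1)=1 ⇒ 1
[q^30] μ(30)=-1,μ(15)=1,μ(10)=1,μ(6)=1,μ(5)=-1,μ(3)=-1,μ(2)=-1,μ(1)=1 ⇒ 0
d|31:{31,1}  Σμ=(-1)+1=0
d|32:{32,16,8,4,2,1}  Σμ=0+0+0+0+(-1)+1=0
[q^33] μ(1)=1,μ(3)=-1,μ(11)=-1,μ(33)=1 ⇒ 0
q^34  k|34↦μ(k): 34:1 17:-1 2:-1 1:1  a_34=0
n=35: 1·35 5·7 7·5 35·1  μ→[1+(-1)+(-1)+1]=0
n=36: 1·36 2·18 3·12 4·9 6·6 9·4 12·3 18·2 36·1  μ→[1+(-1)+(-1)+0+1+0+0+0+0]=0
n=37: 1·37 37·1  μ→[1+(-1)]=0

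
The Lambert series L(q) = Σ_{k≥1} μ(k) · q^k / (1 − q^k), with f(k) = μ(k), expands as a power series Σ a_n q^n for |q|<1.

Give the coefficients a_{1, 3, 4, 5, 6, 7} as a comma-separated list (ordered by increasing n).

q^1  k|1↦μ(k): 1:1  a_1=1
n=3: 1·3 3·1  μ→[1+(-1)]=0
d|4:{1,2,4}  Σμ=1+(-1)+0=0
n=5: 5·1 1·5  μ→[(-1)+1]=0
[q^6] μ(1)=1,μ(2)=-1,μ(3)=-1,μ(6)=1 ⇒ 0
d|7:{1,7}  Σμ=1+(-1)=0

1, 0, 0, 0, 0, 0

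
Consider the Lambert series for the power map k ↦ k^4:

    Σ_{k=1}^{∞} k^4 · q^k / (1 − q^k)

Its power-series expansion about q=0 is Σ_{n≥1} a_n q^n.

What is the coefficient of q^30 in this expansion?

q^30  k|30↦f(k): 30:810000 15:50625 10:10000 6:1296 5:625 3:81 2:16 1:1  a_30=872644

a_30 = 872644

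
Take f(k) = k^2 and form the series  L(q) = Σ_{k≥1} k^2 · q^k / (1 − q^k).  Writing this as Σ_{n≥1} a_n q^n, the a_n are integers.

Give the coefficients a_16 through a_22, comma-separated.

341, 290, 455, 362, 546, 500, 610

d|16:{16,8,4,2,1}  Σf=256+64+16+4+1=341
n=17: 1·17 17·1  f→[1+289]=290
q^18  k|18↦f(k): 1:1 2:4 3:9 6:36 9:81 18:324  a_18=455
n=19: 1·19 19·1  f→[1+361]=362
n=20: 20·1 10·2 5·4 4·5 2·10 1·20  f→[400+100+25+16+4+1]=546
d|21:{1,3,7,21}  Σf=1+9+49+441=500
d|22:{22,11,2,1}  Σf=484+121+4+1=610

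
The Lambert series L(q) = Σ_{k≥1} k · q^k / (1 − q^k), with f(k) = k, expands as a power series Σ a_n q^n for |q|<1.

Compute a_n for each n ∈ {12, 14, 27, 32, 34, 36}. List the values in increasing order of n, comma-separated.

d|12:{12,6,4,3,2,1}  Σf=12+6+4+3+2+1=28
n=14: 1·14 2·7 7·2 14·1  f→[1+2+7+14]=24
n=27: 27·1 9·3 3·9 1·27  f→[27+9+3+1]=40
n=32: 1·32 2·16 4·8 8·4 16·2 32·1  f→[1+2+4+8+16+32]=63
d|34:{34,17,2,1}  Σf=34+17+2+1=54
n=36: 1·36 2·18 3·12 4·9 6·6 9·4 12·3 18·2 36·1  f→[1+2+3+4+6+9+12+18+36]=91

28, 24, 40, 63, 54, 91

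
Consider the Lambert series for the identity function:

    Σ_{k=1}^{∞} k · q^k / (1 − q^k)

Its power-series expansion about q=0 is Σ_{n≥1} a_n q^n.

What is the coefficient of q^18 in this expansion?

a_18 = 39

[q^18] f(18)=18,f(9)=9,f(6)=6,f(3)=3,f(2)=2,f(1)=1 ⇒ 39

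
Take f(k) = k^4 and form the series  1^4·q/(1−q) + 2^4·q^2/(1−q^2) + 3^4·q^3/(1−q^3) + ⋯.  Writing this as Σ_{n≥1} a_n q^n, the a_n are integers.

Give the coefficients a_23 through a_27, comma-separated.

q^23  k|23↦f(k): 23:279841 1:1  a_23=279842
[q^24] f(24)=331776,f(12)=20736,f(8)=4096,f(6)=1296,f(4)=256,f(3)=81,f(2)=16,f(1)=1 ⇒ 358258
q^25  k|25↦f(k): 25:390625 5:625 1:1  a_25=391251
q^26  k|26↦f(k): 26:456976 13:28561 2:16 1:1  a_26=485554
d|27:{1,3,9,27}  Σf=1+81+6561+531441=538084

279842, 358258, 391251, 485554, 538084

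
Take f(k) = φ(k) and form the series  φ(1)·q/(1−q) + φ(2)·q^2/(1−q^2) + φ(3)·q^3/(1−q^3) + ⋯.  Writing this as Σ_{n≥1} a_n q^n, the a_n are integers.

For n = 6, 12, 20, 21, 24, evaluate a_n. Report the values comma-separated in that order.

n=6: 1·6 2·3 3·2 6·1  φ→[1+1+2+2]=6
d|12:{1,2,3,4,6,12}  Σφ=1+1+2+2+2+4=12
n=20: 20·1 10·2 5·4 4·5 2·10 1·20  φ→[8+4+4+2+1+1]=20
[q^21] φ(21)=12,φ(7)=6,φ(3)=2,φ(1)=1 ⇒ 21
q^24  k|24↦φ(k): 24:8 12:4 8:4 6:2 4:2 3:2 2:1 1:1  a_24=24

6, 12, 20, 21, 24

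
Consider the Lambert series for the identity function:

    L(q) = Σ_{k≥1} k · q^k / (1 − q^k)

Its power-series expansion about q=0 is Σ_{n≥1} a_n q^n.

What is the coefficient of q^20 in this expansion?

a_20 = 42

q^20  k|20↦f(k): 1:1 2:2 4:4 5:5 10:10 20:20  a_20=42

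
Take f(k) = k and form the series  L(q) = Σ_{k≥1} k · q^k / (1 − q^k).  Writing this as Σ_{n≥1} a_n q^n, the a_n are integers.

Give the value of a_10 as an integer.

d|10:{1,2,5,10}  Σf=1+2+5+10=18

a_10 = 18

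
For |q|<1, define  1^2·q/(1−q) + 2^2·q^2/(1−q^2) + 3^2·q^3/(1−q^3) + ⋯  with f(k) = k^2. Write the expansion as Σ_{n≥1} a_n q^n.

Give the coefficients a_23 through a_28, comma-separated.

n=23: 1·23 23·1  f→[1+529]=530
n=24: 24·1 12·2 8·3 6·4 4·6 3·8 2·12 1·24  f→[576+144+64+36+16+9+4+1]=850
d|25:{25,5,1}  Σf=625+25+1=651
[q^26] f(1)=1,f(2)=4,f(13)=169,f(26)=676 ⇒ 850
n=27: 27·1 9·3 3·9 1·27  f→[729+81+9+1]=820
q^28  k|28↦f(k): 1:1 2:4 4:16 7:49 14:196 28:784  a_28=1050

530, 850, 651, 850, 820, 1050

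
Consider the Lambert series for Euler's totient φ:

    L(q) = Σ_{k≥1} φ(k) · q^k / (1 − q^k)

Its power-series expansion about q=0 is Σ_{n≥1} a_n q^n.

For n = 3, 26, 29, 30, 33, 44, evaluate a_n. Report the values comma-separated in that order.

n=3: 3·1 1·3  φ→[2+1]=3
q^26  k|26↦φ(k): 26:12 13:12 2:1 1:1  a_26=26
d|29:{1,29}  Σφ=1+28=29
q^30  k|30↦φ(k): 1:1 2:1 3:2 5:4 6:2 10:4 15:8 30:8  a_30=30
q^33  k|33↦φ(k): 33:20 11:10 3:2 1:1  a_33=33
n=44: 44·1 22·2 11·4 4·11 2·22 1·44  φ→[20+10+10+2+1+1]=44

3, 26, 29, 30, 33, 44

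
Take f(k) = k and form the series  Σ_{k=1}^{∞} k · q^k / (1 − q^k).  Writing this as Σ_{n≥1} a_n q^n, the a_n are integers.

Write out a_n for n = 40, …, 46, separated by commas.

90, 42, 96, 44, 84, 78, 72

d|40:{40,20,10,8,5,4,2,1}  Σf=40+20+10+8+5+4+2+1=90
d|41:{1,41}  Σf=1+41=42
d|42:{42,21,14,7,6,3,2,1}  Σf=42+21+14+7+6+3+2+1=96
n=43: 1·43 43·1  f→[1+43]=44
[q^44] f(1)=1,f(2)=2,f(4)=4,f(11)=11,f(22)=22,f(44)=44 ⇒ 84
n=45: 1·45 3·15 5·9 9·5 15·3 45·1  f→[1+3+5+9+15+45]=78
n=46: 1·46 2·23 23·2 46·1  f→[1+2+23+46]=72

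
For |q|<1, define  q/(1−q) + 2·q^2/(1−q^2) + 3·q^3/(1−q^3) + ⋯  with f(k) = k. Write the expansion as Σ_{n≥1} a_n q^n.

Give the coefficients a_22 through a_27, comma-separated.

[q^22] f(22)=22,f(11)=11,f(2)=2,f(1)=1 ⇒ 36
d|23:{23,1}  Σf=23+1=24
d|24:{1,2,3,4,6,8,12,24}  Σf=1+2+3+4+6+8+12+24=60
n=25: 25·1 5·5 1·25  f→[25+5+1]=31
[q^26] f(26)=26,f(13)=13,f(2)=2,f(1)=1 ⇒ 42
d|27:{1,3,9,27}  Σf=1+3+9+27=40

36, 24, 60, 31, 42, 40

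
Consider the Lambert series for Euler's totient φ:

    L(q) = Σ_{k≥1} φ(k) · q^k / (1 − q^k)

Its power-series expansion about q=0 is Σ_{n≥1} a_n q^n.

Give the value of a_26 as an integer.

d|26:{1,2,13,26}  Σφ=1+1+12+12=26

a_26 = 26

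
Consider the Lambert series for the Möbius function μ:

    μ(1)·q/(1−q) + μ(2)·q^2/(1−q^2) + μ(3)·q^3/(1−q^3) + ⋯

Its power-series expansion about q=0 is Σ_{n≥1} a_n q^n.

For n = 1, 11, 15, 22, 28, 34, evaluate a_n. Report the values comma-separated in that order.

1, 0, 0, 0, 0, 0

d|1:{1}  Σμ=1=1
[q^11] μ(11)=-1,μ(1)=1 ⇒ 0
[q^15] μ(15)=1,μ(5)=-1,μ(3)=-1,μ(1)=1 ⇒ 0
[q^22] μ(22)=1,μ(11)=-1,μ(2)=-1,μ(1)=1 ⇒ 0
d|28:{1,2,4,7,14,28}  Σμ=1+(-1)+0+(-1)+1+0=0
q^34  k|34↦μ(k): 34:1 17:-1 2:-1 1:1  a_34=0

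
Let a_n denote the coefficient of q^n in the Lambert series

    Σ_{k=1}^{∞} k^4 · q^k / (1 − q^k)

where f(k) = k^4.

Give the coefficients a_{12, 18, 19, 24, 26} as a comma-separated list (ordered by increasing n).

d|12:{1,2,3,4,6,12}  Σf=1+16+81+256+1296+20736=22386
q^18  k|18↦f(k): 1:1 2:16 3:81 6:1296 9:6561 18:104976  a_18=112931
d|19:{1,19}  Σf=1+130321=130322
q^24  k|24↦f(k): 1:1 2:16 3:81 4:256 6:1296 8:4096 12:20736 24:331776  a_24=358258
d|26:{26,13,2,1}  Σf=456976+28561+16+1=485554

22386, 112931, 130322, 358258, 485554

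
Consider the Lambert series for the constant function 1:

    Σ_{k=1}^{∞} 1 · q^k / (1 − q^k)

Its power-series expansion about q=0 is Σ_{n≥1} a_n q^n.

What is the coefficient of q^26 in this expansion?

a_26 = 4

[q^26] f(26)=1,f(13)=1,f(2)=1,f(1)=1 ⇒ 4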